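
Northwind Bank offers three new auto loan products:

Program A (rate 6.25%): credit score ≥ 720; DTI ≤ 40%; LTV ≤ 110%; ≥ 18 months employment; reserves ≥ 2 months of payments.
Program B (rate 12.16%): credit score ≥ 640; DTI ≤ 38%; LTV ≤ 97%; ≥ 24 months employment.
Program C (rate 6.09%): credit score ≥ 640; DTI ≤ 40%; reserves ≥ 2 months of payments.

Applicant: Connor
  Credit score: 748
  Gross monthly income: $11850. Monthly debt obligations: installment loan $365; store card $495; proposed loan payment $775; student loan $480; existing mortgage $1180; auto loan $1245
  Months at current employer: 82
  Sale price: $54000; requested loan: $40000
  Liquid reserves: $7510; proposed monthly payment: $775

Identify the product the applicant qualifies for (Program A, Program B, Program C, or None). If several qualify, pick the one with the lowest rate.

Program C

Total debts = (365 + 495 + 775 + 480 + 1,180 + 1,245) = 4,540; DTI = 4,540/11,850 = 38.3%.
LTV = 40,000/54,000 = 74.1%.
Reserves = 7,510/775 = 9.7 months.
Program A: score 748 ≥ 720; DTI 38.3% ≤ 40%; LTV 74.1% ≤ 110%; employment 82 ≥ 18 mo; reserves 9.7 ≥ 2 mo → qualifies.
Program B: score 748 ≥ 640; DTI 38.3% > 38%; LTV 74.1% ≤ 97%; employment 82 ≥ 24 mo → does not qualify.
Program C: score 748 ≥ 640; DTI 38.3% ≤ 40%; reserves 9.7 ≥ 2 mo → qualifies.
Qualifying: Program A, Program C. Lowest rate is 6.09% → Program C.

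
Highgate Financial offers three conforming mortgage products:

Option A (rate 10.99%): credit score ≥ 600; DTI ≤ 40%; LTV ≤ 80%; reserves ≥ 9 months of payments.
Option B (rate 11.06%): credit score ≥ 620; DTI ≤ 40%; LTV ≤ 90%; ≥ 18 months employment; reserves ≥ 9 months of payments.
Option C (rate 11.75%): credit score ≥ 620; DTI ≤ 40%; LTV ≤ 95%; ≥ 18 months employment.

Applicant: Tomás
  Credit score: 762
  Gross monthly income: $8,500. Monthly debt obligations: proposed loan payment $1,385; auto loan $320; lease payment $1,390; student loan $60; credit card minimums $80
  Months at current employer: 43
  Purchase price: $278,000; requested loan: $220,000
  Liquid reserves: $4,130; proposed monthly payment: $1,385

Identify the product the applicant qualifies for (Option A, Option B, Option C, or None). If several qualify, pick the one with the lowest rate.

Option C

Total debts = (1,385 + 320 + 1,390 + 60 + 80) = 3,235; DTI = 3,235/8,500 = 38.1%.
LTV = 220,000/278,000 = 79.1%.
Reserves = 4,130/1,385 = 3.0 months.
Option A: score 762 ≥ 600; DTI 38.1% ≤ 40%; LTV 79.1% ≤ 80%; reserves 3.0 < 9 mo → does not qualify.
Option B: score 762 ≥ 620; DTI 38.1% ≤ 40%; LTV 79.1% ≤ 90%; employment 43 ≥ 18 mo; reserves 3.0 < 9 mo → does not qualify.
Option C: score 762 ≥ 620; DTI 38.1% ≤ 40%; LTV 79.1% ≤ 95%; employment 43 ≥ 18 mo → qualifies.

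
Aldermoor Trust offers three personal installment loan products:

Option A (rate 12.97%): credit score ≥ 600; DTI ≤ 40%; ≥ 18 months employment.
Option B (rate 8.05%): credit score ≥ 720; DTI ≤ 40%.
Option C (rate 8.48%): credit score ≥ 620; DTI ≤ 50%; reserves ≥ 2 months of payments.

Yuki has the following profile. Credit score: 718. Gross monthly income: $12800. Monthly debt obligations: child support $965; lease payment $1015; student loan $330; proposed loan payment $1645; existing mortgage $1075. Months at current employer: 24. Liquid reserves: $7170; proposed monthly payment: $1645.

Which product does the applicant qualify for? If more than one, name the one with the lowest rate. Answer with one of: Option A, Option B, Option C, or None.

Total debts = (965 + 1,015 + 330 + 1,645 + 1,075) = 5,030; DTI = 5,030/12,800 = 39.3%.
Reserves = 7,170/1,645 = 4.4 months.
Option A: score 718 ≥ 600; DTI 39.3% ≤ 40%; employment 24 ≥ 18 mo → qualifies.
Option B: score 718 < 720; DTI 39.3% ≤ 40% → does not qualify.
Option C: score 718 ≥ 620; DTI 39.3% ≤ 50%; reserves 4.4 ≥ 2 mo → qualifies.
Qualifying: Option A, Option C. Lowest rate is 8.48% → Option C.

Option C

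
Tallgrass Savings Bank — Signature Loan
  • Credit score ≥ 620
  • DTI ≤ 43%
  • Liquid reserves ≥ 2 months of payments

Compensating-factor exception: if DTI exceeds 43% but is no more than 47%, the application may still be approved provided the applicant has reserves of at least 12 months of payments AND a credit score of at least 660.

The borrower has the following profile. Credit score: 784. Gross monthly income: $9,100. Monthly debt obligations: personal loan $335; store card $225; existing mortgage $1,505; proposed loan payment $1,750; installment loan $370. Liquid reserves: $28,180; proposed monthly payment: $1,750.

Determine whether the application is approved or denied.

Credit score 784 ≥ 620 (meets base)
Total debts = (335 + 225 + 1,505 + 1,750 + 370) = 4,185. DTI = 4,185/9,100 = 46% > 43% — standard DTI limit exceeded.
Liquid reserves cover 28,180/1,750 = 16.1 months — ≥ 2 required
46% falls in the override range (43%–47%), so the compensating-factor test applies.
Reserves 16.1 ≥ 12 months; credit score 784 ≥ 660.
Both compensating conditions met → exception applies.

Approved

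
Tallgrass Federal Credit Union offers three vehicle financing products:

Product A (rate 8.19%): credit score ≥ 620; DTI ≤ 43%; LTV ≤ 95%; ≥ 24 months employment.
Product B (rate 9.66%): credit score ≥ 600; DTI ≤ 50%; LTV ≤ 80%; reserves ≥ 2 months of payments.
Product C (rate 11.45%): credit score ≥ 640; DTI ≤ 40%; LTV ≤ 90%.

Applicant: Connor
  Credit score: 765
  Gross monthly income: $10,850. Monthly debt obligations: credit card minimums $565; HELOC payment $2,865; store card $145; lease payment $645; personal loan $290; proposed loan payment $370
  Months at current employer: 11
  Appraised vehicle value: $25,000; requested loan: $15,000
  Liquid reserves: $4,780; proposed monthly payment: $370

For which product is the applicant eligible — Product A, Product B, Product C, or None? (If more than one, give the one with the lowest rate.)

Product B

Total debts = (565 + 2,865 + 145 + 645 + 290 + 370) = 4,880; DTI = 4,880/10,850 = 45%.
LTV = 15,000/25,000 = 60%.
Reserves = 4,780/370 = 12.9 months.
Product A: score 765 ≥ 620; DTI 45% > 43%; LTV 60% ≤ 95%; employment 11 < 24 mo → does not qualify.
Product B: score 765 ≥ 600; DTI 45% ≤ 50%; LTV 60% ≤ 80%; reserves 12.9 ≥ 2 mo → qualifies.
Product C: score 765 ≥ 640; DTI 45% > 40%; LTV 60% ≤ 90% → does not qualify.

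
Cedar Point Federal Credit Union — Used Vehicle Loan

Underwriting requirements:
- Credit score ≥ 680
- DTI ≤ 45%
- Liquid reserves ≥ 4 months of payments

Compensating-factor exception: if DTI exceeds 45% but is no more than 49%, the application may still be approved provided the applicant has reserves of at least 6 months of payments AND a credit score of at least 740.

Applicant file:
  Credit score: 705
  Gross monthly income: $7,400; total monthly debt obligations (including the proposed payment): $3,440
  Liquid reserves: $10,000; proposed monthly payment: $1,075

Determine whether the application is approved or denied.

Denied

Credit score 705 ≥ 680 (meets base)
DTI = 3,440/7,400 = 46.5% > 45% — standard DTI limit exceeded.
Reserves: 10,000 ÷ 1,075 = 9.3 months (meets 4-month minimum)
46.5% falls in the override range (45%–49%), so the compensating-factor test applies.
Override check — reserves: 9.3 mo (ok); score: 705 (below 740).
Compensating-factor requirement not fully met.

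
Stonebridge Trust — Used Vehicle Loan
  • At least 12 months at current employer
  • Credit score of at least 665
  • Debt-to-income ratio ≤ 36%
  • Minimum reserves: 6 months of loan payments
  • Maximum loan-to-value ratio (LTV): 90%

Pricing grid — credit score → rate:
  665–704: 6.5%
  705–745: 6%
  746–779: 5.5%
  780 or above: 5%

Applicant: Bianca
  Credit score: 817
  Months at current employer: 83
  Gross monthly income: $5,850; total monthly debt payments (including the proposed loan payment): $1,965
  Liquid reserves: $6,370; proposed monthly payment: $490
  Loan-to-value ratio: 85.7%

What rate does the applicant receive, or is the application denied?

Approved at 5%

Credit score 817 ≥ 665 (meets minimum)
LTV 85.7% ≤ 90%
DTI = 1,965/5,850 = 33.6% ≤ 36%
Employment 83 ≥ 12 months
Reserves: 6,370 ÷ 490 = 13.0 months (meets 6-month minimum)
All requirements met. Score 817 falls in the 780 or above tier → 5%.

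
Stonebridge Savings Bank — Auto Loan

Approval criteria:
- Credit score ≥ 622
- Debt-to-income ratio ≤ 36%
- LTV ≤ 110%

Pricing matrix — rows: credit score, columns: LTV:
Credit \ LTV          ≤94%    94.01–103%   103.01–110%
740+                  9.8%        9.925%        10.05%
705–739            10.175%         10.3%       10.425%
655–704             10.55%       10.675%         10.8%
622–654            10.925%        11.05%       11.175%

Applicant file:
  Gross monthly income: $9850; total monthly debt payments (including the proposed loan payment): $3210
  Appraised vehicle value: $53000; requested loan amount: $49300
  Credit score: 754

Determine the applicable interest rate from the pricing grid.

9.8%

Credit score 754 ≥ 622; DTI = 3,210/9,850 = 32.6% ≤ 36%
LTV: 49,300 ÷ 53,000 = 93%, within 110% cap
Score 754 is in the 740+ band; LTV 93% is in the ≤94% band → 9.8%.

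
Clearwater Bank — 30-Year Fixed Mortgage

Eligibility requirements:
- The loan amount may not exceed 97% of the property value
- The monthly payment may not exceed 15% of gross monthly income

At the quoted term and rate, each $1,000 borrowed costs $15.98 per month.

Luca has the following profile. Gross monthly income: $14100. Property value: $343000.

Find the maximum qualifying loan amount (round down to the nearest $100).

Payment cap: 15% × $14,100 = $2,115/month.
At $15.98 per $1,000, that supports 2,115/15.98 × 1,000 ≈ $132,352 → $132,300.
LTV cap: 97% × $343,000 = $332,710 → $332,700.
Binding constraint: payment-to-income.

$132,300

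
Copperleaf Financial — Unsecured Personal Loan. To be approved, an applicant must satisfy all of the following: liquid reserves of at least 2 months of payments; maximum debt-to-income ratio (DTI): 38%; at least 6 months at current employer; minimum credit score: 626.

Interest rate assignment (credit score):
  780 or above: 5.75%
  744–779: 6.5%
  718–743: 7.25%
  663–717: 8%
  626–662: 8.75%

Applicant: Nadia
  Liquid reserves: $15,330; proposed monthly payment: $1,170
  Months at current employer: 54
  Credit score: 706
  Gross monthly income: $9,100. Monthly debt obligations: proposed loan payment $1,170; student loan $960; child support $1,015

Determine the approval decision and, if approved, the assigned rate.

Approved at 8%

Credit score 706 ≥ 626 (meets minimum)
Employment 54 ≥ 6 months
Reserves = 15,330/1,170 = 13.1 months ≥ 2
Total monthly debts = (1,170 + 960 + 1,015) = 3,145. DTI = 3,145/9,100 = 34.6% ≤ 38%
All requirements met. Score 706 falls in the 663–717 tier → 8%.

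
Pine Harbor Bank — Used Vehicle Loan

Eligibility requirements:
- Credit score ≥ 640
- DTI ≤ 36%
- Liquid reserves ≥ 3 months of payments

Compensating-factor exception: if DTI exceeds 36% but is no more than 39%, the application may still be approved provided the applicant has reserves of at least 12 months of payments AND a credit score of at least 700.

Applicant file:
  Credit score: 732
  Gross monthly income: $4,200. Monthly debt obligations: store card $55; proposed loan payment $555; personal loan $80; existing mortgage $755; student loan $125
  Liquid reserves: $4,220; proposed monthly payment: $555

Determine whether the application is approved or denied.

Denied

Credit score 732 ≥ 640 (meets base)
Total debts = (55 + 555 + 80 + 755 + 125) = 1,570. DTI: 1,570 ÷ 4,200 = 37.4%, over the 36% base limit.
Reserves = 4,220/555 = 7.6 months ≥ 3
DTI 37.4% is within the 36%–39% exception band; checking compensating factors.
Reserves 7.6 < 12 months; credit score 732 ≥ 700.
Compensating-factor requirement not fully met.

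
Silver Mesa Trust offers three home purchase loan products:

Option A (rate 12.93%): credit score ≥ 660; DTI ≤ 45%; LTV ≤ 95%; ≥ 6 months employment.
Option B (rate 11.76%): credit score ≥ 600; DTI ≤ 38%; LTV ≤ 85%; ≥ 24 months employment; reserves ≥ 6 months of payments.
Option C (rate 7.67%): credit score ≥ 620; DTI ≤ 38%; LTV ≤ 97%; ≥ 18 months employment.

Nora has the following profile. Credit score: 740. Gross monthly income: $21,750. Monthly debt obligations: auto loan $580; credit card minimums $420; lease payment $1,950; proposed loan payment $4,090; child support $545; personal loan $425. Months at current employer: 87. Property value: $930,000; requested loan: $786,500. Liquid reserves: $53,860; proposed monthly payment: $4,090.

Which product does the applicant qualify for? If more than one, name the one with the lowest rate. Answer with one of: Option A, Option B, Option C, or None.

Option C

Total debts = (580 + 420 + 1,950 + 4,090 + 545 + 425) = 8,010; DTI = 8,010/21,750 = 36.8%.
LTV = 786,500/930,000 = 84.6%.
Reserves = 53,860/4,090 = 13.2 months.
Option A: score 740 ≥ 660; DTI 36.8% ≤ 45%; LTV 84.6% ≤ 95%; employment 87 ≥ 6 mo → qualifies.
Option B: score 740 ≥ 600; DTI 36.8% ≤ 38%; LTV 84.6% ≤ 85%; employment 87 ≥ 24 mo; reserves 13.2 ≥ 6 mo → qualifies.
Option C: score 740 ≥ 620; DTI 36.8% ≤ 38%; LTV 84.6% ≤ 97%; employment 87 ≥ 18 mo → qualifies.
Qualifying: Option A, Option B, Option C. Lowest rate is 7.67% → Option C.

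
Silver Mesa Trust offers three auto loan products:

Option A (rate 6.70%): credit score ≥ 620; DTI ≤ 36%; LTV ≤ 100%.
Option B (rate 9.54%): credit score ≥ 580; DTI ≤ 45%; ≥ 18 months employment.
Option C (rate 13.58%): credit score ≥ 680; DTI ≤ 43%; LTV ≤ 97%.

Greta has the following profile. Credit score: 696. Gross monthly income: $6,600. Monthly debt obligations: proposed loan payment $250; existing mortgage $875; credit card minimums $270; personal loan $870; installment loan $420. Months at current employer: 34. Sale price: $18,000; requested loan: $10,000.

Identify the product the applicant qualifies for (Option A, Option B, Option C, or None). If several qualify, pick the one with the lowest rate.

Total debts = (250 + 875 + 270 + 870 + 420) = 2,685; DTI = 2,685/6,600 = 40.7%.
LTV = 10,000/18,000 = 55.6%.
Option A: score 696 ≥ 620; DTI 40.7% > 36%; LTV 55.6% ≤ 100% → does not qualify.
Option B: score 696 ≥ 580; DTI 40.7% ≤ 45%; employment 34 ≥ 18 mo → qualifies.
Option C: score 696 ≥ 680; DTI 40.7% ≤ 43%; LTV 55.6% ≤ 97% → qualifies.
Qualifying: Option B, Option C. Lowest rate is 9.54% → Option B.

Option B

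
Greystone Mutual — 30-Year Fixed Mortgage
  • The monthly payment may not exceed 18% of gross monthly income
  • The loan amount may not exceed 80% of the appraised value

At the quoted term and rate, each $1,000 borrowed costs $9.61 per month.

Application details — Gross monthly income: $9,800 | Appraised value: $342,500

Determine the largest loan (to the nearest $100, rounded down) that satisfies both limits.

Payment cap: 18% × $9,800 = $1,764/month.
At $9.61 per $1,000, that supports 1,764/9.61 × 1,000 ≈ $183,558 → $183,500.
LTV cap: 80% × $342,500 = $274,000 → $274,000.
Binding constraint: payment-to-income.

$183,500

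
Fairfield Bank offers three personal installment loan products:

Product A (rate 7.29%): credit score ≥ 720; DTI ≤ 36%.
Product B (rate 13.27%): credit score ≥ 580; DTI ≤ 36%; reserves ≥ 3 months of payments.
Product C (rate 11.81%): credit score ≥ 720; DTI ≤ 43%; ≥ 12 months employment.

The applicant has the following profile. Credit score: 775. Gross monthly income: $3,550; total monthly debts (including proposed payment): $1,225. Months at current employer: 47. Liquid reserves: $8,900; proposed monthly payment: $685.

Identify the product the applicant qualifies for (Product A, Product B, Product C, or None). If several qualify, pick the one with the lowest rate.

Product A

DTI = 1,225/3,550 = 34.5%.
Reserves = 8,900/685 = 13.0 months.
Product A: score 775 ≥ 720; DTI 34.5% ≤ 36% → qualifies.
Product B: score 775 ≥ 580; DTI 34.5% ≤ 36%; reserves 13.0 ≥ 3 mo → qualifies.
Product C: score 775 ≥ 720; DTI 34.5% ≤ 43%; employment 47 ≥ 12 mo → qualifies.
Qualifying: Product A, Product B, Product C. Lowest rate is 7.29% → Product A.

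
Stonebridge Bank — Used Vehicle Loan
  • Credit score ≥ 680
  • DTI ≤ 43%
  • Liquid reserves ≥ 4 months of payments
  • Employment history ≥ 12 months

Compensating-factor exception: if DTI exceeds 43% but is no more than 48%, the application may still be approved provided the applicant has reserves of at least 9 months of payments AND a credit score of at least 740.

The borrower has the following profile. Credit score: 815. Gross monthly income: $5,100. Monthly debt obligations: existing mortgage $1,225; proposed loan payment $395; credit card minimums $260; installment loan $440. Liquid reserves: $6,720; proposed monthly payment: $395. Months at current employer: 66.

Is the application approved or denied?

Approved

Credit score 815 ≥ 680 (meets base)
Total debts = (1,225 + 395 + 260 + 440) = 2,320. DTI: 2,320 ÷ 5,100 = 45.5%, over the 43% base limit.
Reserves: 6,720 ÷ 395 = 17.0 months (meets 4-month minimum)
Employment 66 ≥ 12 months
45.5% falls in the override range (43%–48%), so the compensating-factor test applies.
Override check — reserves: 17.0 mo (ok); score: 815 (ok).
Both compensating conditions met → exception applies.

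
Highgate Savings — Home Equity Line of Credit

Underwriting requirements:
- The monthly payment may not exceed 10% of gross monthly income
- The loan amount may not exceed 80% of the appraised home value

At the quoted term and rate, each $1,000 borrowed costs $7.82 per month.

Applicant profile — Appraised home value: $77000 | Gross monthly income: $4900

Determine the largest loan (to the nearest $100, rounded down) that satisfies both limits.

Payment cap: 10% × $4,900 = $490/month.
At $7.82 per $1,000, that supports 490/7.82 × 1,000 ≈ $62,659 → $62,600.
LTV cap: 80% × $77,000 = $61,600 → $61,600.
Binding constraint: loan-to-value.

$61,600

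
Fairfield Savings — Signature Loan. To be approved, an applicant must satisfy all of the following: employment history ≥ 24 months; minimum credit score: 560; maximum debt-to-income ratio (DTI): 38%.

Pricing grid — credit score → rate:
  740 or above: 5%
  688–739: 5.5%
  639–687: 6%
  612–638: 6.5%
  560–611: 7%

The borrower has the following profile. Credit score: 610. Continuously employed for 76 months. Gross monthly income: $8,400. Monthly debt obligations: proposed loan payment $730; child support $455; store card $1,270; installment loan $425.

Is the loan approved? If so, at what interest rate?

Credit score 610 ≥ 560 (meets minimum)
Employment 76 ≥ 24 months
Total monthly debts = (730 + 455 + 1,270 + 425) = 2,880. DTI: 2,880 ÷ 8,400 = 34.3%, within the 38% cap
All requirements met. Score 610 falls in the 560–611 tier → 7%.

Approved at 7%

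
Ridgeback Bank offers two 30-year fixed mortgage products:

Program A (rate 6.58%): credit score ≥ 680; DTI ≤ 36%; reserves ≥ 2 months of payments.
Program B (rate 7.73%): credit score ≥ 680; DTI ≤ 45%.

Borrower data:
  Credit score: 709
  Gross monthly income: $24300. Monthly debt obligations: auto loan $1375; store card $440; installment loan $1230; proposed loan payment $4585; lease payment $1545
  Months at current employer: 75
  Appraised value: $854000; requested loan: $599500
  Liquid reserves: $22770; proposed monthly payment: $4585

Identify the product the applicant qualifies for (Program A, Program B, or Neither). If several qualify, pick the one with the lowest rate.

Program B

Total debts = (1,375 + 440 + 1,230 + 4,585 + 1,545) = 9,175; DTI = 9,175/24,300 = 37.8%.
LTV = 599,500/854,000 = 70.2%.
Reserves = 22,770/4,585 = 5.0 months.
Program A: score 709 ≥ 680; DTI 37.8% > 36%; reserves 5.0 ≥ 2 mo → does not qualify.
Program B: score 709 ≥ 680; DTI 37.8% ≤ 45% → qualifies.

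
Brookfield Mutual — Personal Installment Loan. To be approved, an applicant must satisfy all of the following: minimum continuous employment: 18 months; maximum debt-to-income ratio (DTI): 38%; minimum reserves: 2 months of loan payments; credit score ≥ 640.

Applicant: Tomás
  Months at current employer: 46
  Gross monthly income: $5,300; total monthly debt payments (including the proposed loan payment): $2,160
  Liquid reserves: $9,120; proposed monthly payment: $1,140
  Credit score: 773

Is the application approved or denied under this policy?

Employment 46 ≥ 18 months
DTI: 2,160 ÷ 5,300 = 40.8%, exceeds the 38% cap
Reserves = 9,120/1,140 = 8.0 months ≥ 2
Credit score 773 ≥ 640 (meets)
Fails on DTI.

Denied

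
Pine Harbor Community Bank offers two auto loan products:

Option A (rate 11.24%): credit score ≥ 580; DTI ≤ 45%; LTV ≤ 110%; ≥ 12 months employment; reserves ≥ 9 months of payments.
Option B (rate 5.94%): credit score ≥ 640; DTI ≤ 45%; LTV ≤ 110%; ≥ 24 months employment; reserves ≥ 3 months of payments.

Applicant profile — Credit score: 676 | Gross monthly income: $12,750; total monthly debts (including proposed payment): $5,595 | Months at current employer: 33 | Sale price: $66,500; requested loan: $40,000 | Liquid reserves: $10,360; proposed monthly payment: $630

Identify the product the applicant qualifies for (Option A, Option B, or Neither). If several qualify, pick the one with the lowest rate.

DTI = 5,595/12,750 = 43.9%.
LTV = 40,000/66,500 = 60.2%.
Reserves = 10,360/630 = 16.4 months.
Option A: score 676 ≥ 580; DTI 43.9% ≤ 45%; LTV 60.2% ≤ 110%; employment 33 ≥ 12 mo; reserves 16.4 ≥ 9 mo → qualifies.
Option B: score 676 ≥ 640; DTI 43.9% ≤ 45%; LTV 60.2% ≤ 110%; employment 33 ≥ 24 mo; reserves 16.4 ≥ 3 mo → qualifies.
Qualifying: Option A, Option B. Lowest rate is 5.94% → Option B.

Option B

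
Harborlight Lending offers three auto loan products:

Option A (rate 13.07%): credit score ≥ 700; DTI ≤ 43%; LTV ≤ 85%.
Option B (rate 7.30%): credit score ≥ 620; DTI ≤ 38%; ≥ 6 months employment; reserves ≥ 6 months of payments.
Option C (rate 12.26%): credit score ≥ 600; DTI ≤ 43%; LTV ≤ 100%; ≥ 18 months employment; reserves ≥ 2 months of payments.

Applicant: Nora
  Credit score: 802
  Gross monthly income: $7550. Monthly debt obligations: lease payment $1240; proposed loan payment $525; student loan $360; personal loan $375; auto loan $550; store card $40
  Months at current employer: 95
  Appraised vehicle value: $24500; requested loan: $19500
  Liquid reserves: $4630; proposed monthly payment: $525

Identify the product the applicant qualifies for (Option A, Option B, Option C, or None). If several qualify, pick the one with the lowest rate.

Option C

Total debts = (1,240 + 525 + 360 + 375 + 550 + 40) = 3,090; DTI = 3,090/7,550 = 40.9%.
LTV = 19,500/24,500 = 79.6%.
Reserves = 4,630/525 = 8.8 months.
Option A: score 802 ≥ 700; DTI 40.9% ≤ 43%; LTV 79.6% ≤ 85% → qualifies.
Option B: score 802 ≥ 620; DTI 40.9% > 38%; employment 95 ≥ 6 mo; reserves 8.8 ≥ 6 mo → does not qualify.
Option C: score 802 ≥ 600; DTI 40.9% ≤ 43%; LTV 79.6% ≤ 100%; employment 95 ≥ 18 mo; reserves 8.8 ≥ 2 mo → qualifies.
Qualifying: Option A, Option C. Lowest rate is 12.26% → Option C.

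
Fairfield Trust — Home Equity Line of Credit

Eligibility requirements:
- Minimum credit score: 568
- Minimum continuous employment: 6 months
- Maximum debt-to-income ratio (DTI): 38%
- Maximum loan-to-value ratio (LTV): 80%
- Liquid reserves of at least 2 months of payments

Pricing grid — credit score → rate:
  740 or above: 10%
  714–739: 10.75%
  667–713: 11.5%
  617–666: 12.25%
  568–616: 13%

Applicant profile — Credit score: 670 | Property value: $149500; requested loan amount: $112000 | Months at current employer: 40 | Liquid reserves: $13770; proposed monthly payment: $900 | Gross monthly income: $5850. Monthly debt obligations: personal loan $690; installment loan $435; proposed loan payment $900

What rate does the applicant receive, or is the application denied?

Credit score 670 ≥ 568 (meets minimum)
Employment 40 ≥ 6 months
Total monthly debts = (690 + 435 + 900) = 2,025. DTI: 2,025 ÷ 5,850 = 34.6%, within the 38% cap
Reserves = 13,770/900 = 15.3 months ≥ 2
LTV: 112,000 ÷ 149,500 = 74.9%, within 80% cap
All requirements met. Score 670 falls in the 667–713 tier → 11.5%.

Approved at 11.5%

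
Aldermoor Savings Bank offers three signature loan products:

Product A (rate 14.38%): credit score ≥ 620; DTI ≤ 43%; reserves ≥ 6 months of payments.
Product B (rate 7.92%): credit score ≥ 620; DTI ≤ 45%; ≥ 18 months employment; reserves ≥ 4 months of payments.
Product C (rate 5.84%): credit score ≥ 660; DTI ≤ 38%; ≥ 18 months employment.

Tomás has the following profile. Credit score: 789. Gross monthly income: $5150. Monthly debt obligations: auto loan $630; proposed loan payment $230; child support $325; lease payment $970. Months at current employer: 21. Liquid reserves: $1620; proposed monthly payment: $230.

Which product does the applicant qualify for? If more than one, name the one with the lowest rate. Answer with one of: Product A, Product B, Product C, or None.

Total debts = (630 + 230 + 325 + 970) = 2,155; DTI = 2,155/5,150 = 41.8%.
Reserves = 1,620/230 = 7.0 months.
Product A: score 789 ≥ 620; DTI 41.8% ≤ 43%; reserves 7.0 ≥ 6 mo → qualifies.
Product B: score 789 ≥ 620; DTI 41.8% ≤ 45%; employment 21 ≥ 18 mo; reserves 7.0 ≥ 4 mo → qualifies.
Product C: score 789 ≥ 660; DTI 41.8% > 38%; employment 21 ≥ 18 mo → does not qualify.
Qualifying: Product A, Product B. Lowest rate is 7.92% → Product B.

Product B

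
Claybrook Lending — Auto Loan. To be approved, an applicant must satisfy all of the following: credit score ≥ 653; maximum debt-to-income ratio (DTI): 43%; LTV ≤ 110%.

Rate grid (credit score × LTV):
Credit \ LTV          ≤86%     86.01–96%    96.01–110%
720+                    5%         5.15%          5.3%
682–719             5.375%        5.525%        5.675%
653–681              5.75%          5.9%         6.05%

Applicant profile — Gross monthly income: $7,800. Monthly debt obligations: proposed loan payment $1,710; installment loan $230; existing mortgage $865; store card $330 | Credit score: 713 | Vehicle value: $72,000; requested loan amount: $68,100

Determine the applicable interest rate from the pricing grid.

5.525%

Credit score 713 ≥ 653; Total monthly debts = (1,710 + 230 + 865 + 330) = 3,135. Debt-to-income = 3,135/7,800 = 40.2% — meets 43% limit
LTV = 68,100/72,000 = 94.6% ≤ 110%
Credit 713 → row 682–719; LTV 94.6% → column 86.01–96%. Grid cell → 5.525%.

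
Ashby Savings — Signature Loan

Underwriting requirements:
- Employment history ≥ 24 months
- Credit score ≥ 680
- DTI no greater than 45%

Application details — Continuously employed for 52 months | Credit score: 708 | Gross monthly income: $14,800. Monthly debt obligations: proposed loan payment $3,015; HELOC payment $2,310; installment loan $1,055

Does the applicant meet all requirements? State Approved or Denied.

Approved

Employment 52 ≥ 24 months
Credit score 708 ≥ 680 (meets)
Total monthly debts = (3,015 + 2,310 + 1,055) = 6,380. DTI: 6,380 ÷ 14,800 = 43.1%, within the 45% cap
All criteria satisfied.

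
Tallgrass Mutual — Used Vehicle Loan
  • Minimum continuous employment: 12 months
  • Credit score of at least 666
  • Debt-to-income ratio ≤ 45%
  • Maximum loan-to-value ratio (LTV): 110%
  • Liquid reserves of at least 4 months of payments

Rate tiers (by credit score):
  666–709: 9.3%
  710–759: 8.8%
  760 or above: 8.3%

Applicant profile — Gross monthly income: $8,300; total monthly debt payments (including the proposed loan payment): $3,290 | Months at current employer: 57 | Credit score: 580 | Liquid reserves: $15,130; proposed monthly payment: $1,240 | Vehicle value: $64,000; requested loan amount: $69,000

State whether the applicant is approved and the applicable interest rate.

Denied

Credit score 580 < 666 (below minimum)
Employment 57 ≥ 12 months
Debt-to-income = 3,290/8,300 = 39.6% — meets 45% limit
Liquid reserves cover 15,130/1,240 = 12.2 months — ≥ 4 required
LTV = 69,000/64,000 = 107.8% ≤ 110%
Not all requirements met → denied.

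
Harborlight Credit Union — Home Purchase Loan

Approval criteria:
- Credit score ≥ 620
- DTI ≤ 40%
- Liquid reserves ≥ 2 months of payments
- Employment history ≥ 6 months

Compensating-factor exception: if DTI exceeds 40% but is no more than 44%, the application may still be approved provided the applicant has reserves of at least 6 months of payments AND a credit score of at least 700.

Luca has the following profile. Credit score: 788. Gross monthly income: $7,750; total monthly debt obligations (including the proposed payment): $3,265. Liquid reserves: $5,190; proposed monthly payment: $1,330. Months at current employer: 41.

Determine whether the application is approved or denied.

Credit score 788 ≥ 620 (meets base)
DTI = 3,265/7,750 = 42.1% > 40% — standard DTI limit exceeded.
Liquid reserves cover 5,190/1,330 = 3.9 months — ≥ 2 required
Employment 41 ≥ 6 months
42.1% falls in the override range (40%–44%), so the compensating-factor test applies.
Override check — reserves: 3.9 mo (short of 6); score: 788 (ok).
Override conditions not both satisfied; exception does not apply.

Denied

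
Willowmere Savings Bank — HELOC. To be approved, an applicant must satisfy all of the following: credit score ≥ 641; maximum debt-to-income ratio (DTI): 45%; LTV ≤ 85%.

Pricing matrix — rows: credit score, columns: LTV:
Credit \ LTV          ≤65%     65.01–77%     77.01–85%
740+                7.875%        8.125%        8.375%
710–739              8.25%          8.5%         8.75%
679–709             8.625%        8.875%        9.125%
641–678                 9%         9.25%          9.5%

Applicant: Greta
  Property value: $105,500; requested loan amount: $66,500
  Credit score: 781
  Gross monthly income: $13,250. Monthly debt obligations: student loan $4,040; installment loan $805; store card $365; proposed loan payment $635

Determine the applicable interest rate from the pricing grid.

7.875%

Credit score 781 ≥ 641; Total monthly debts = (4,040 + 805 + 365 + 635) = 5,845. Debt-to-income = 5,845/13,250 = 44.1% — meets 45% limit
LTV: 66,500 ÷ 105,500 = 63%, within 85% cap
Score 781 is in the 740+ band; LTV 63% is in the ≤65% band → 7.875%.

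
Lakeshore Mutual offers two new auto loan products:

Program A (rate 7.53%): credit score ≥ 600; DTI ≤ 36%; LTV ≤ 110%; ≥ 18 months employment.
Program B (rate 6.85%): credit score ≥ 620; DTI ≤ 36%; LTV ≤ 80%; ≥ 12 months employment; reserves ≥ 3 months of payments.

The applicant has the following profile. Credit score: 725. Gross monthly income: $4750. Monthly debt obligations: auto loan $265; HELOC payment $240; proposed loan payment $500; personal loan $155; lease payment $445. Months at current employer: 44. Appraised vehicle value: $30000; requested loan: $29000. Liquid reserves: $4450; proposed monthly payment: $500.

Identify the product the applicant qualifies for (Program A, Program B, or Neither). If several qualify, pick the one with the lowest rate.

Total debts = (265 + 240 + 500 + 155 + 445) = 1,605; DTI = 1,605/4,750 = 33.8%.
LTV = 29,000/30,000 = 96.7%.
Reserves = 4,450/500 = 8.9 months.
Program A: score 725 ≥ 600; DTI 33.8% ≤ 36%; LTV 96.7% ≤ 110%; employment 44 ≥ 18 mo → qualifies.
Program B: score 725 ≥ 620; DTI 33.8% ≤ 36%; LTV 96.7% > 80%; employment 44 ≥ 12 mo; reserves 8.9 ≥ 3 mo → does not qualify.

Program A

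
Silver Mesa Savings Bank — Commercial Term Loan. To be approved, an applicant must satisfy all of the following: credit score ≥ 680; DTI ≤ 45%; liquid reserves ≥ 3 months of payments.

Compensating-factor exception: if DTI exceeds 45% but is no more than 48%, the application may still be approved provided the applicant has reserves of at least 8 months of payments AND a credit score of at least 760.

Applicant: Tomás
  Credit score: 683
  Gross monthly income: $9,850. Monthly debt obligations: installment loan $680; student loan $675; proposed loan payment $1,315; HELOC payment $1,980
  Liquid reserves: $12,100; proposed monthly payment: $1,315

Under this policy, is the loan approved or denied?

Denied

Credit score 683 ≥ 680 (meets base)
Total debts = (680 + 675 + 1,315 + 1,980) = 4,650. DTI = 4,650/9,850 = 47.2% > 45% — standard DTI limit exceeded.
Reserves = 12,100/1,315 = 9.2 months ≥ 3
DTI 47.2% is within the 45%–48% exception band; checking compensating factors.
Override check — reserves: 9.2 mo (ok); score: 683 (below 760).
Override conditions not both satisfied; exception does not apply.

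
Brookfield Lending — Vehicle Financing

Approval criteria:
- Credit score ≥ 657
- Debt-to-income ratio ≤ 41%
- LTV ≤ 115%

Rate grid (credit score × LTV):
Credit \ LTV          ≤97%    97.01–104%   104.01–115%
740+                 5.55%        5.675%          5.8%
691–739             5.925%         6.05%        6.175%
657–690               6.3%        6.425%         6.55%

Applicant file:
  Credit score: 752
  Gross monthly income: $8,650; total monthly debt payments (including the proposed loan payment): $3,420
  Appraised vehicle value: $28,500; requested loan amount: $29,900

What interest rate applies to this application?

5.8%

Credit score 752 ≥ 657; Debt-to-income = 3,420/8,650 = 39.5% — meets 41% limit
LTV: 29,900 ÷ 28,500 = 104.9%, within 115% cap
Row: 752 falls in 740+. Column: 104.9% falls in 104.01–115%. Rate = 5.8%.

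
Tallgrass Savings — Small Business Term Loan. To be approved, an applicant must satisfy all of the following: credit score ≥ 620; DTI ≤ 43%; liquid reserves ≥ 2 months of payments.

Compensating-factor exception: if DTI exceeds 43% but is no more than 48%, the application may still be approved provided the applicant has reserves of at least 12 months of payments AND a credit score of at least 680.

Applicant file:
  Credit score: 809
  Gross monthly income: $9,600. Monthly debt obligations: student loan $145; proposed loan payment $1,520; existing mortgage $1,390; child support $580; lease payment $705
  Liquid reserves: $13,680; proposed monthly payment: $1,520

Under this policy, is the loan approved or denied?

Denied

Credit score 809 ≥ 620 (meets base)
Total debts = (145 + 1,520 + 1,390 + 580 + 705) = 4,340. DTI = 4,340/9,600 = 45.2% > 43% — standard DTI limit exceeded.
Liquid reserves cover 13,680/1,520 = 9.0 months — ≥ 2 required
DTI 45.2% is within the 43%–48% exception band; checking compensating factors.
Override check — reserves: 9.0 mo (short of 12); score: 809 (ok).
Compensating-factor requirement not fully met.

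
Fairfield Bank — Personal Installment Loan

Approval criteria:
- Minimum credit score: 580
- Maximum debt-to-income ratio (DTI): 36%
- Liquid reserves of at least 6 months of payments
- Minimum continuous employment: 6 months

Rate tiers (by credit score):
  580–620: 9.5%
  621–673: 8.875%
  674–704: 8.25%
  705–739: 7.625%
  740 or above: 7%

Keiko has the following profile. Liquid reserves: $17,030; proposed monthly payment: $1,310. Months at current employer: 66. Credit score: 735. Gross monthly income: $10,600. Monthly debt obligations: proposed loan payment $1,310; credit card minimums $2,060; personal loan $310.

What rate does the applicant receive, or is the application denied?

Approved at 7.625%

Credit score 735 ≥ 580 (meets minimum)
Total monthly debts = (1,310 + 2,060 + 310) = 3,680. Debt-to-income = 3,680/10,600 = 34.7% — meets 36% limit
Reserves = 17,030/1,310 = 13.0 months ≥ 6
Employment 66 ≥ 6 months
All requirements met. Score 735 falls in the 705–739 tier → 7.625%.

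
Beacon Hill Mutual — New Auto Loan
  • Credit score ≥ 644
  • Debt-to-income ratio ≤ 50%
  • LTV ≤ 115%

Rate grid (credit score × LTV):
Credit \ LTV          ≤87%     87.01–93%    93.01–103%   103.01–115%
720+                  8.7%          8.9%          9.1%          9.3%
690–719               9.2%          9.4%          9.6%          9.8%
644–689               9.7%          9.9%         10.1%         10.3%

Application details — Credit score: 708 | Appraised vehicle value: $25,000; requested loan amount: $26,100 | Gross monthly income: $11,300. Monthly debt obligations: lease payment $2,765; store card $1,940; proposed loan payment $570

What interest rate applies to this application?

9.8%

Credit score 708 ≥ 644; Total monthly debts = (2,765 + 1,940 + 570) = 5,275. DTI: 5,275 ÷ 11,300 = 46.7%, within the 50% cap
Loan-to-value = 26,100/25,000 = 104.4% — pass (115% max)
Score 708 is in the 690–719 band; LTV 104.4% is in the 103.01–115% band → 9.8%.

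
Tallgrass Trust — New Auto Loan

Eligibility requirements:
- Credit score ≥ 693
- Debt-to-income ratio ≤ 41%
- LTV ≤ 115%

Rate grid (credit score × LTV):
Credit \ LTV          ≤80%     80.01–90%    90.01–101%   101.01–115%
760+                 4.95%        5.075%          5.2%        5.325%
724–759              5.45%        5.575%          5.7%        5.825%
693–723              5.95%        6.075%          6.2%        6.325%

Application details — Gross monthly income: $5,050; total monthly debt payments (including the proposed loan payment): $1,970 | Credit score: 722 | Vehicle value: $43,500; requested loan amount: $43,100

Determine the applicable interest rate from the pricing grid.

6.2%

Credit score 722 ≥ 693; DTI: 1,970 ÷ 5,050 = 39%, within the 41% cap
LTV: 43,100 ÷ 43,500 = 99.1%, within 115% cap
Row: 722 falls in 693–723. Column: 99.1% falls in 90.01–101%. Rate = 6.2%.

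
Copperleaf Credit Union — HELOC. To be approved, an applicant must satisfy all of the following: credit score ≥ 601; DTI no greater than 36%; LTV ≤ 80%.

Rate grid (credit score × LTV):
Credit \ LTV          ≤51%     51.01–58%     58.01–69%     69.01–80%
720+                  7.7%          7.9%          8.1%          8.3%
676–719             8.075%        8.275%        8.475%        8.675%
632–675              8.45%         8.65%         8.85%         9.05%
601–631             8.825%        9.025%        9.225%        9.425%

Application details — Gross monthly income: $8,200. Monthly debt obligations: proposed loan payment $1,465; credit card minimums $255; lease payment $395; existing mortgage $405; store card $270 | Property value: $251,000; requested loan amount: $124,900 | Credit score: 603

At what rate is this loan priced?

8.825%

Credit score 603 ≥ 601; Total monthly debts = (1,465 + 255 + 395 + 405 + 270) = 2,790. DTI = 2,790/8,200 = 34% ≤ 36%
LTV = 124,900/251,000 = 49.8% ≤ 80%
Credit 603 → row 601–631; LTV 49.8% → column ≤51%. Grid cell → 8.825%.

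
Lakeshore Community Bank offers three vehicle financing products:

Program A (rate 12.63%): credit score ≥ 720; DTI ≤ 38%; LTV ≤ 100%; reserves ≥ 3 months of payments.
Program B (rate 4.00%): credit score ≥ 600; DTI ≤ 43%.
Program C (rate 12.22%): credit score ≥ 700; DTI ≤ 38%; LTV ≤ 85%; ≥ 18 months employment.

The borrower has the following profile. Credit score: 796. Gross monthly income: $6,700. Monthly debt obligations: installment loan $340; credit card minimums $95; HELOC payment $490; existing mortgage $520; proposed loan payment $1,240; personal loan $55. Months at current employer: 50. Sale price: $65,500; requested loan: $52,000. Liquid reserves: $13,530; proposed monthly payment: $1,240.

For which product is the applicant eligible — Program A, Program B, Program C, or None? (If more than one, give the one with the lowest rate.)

Program B

Total debts = (340 + 95 + 490 + 520 + 1,240 + 55) = 2,740; DTI = 2,740/6,700 = 40.9%.
LTV = 52,000/65,500 = 79.4%.
Reserves = 13,530/1,240 = 10.9 months.
Program A: score 796 ≥ 720; DTI 40.9% > 38%; LTV 79.4% ≤ 100%; reserves 10.9 ≥ 3 mo → does not qualify.
Program B: score 796 ≥ 600; DTI 40.9% ≤ 43% → qualifies.
Program C: score 796 ≥ 700; DTI 40.9% > 38%; LTV 79.4% ≤ 85%; employment 50 ≥ 18 mo → does not qualify.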